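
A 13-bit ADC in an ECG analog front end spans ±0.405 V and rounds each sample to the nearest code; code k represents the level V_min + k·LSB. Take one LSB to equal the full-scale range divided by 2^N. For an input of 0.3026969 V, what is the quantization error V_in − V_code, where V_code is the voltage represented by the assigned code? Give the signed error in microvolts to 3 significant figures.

+34.5 µV

The full-scale span is 0.405 − (-0.405) = 0.81 V. LSB = 0.81 V / 2^13 ≈ 98.88 µV.
(V_in − V_min)/LSB = (0.3026969 − (-0.405)) × 8192/0.81 = 7157.3494 → nearest code k = 7157.
V_code = V_min + k × range/2^13 = -0.405 + 7157 × 0.81/8192 = 0.3026623535 V.
e = 0.3026969 − (0.3026623535) = +34.5 µV.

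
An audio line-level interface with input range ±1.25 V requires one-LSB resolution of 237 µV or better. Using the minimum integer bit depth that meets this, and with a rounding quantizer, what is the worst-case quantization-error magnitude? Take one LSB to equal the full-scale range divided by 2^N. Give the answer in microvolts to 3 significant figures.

Range = 1.25 − (-1.25) = 2.5 V.
2.5 V / 237 µV = 10550. Since 2^13 = 8192 and 2^14 = 16384, N = 14.
Step size = 2.5/16384 V = 152.59 µV.
|e|_max = LSB/2 = 76.3 µV.

76.3 µV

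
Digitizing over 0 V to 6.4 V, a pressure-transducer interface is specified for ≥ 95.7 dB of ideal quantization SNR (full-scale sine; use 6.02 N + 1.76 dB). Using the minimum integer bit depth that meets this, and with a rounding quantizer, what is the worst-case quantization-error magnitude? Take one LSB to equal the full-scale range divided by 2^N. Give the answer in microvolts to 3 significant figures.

Full-scale range = 6.4 V.
6.02 N + 1.76 ≥ 95.7 gives N ≥ 15.605, so the minimum integer is 16.
One LSB is 6.4 V / 65536 = 97.656 µV.
|e|_max = LSB/2 = 48.8 µV.

48.8 µV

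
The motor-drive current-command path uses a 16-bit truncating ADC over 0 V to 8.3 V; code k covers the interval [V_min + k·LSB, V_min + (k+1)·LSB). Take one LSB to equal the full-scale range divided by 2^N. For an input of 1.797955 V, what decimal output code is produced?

14196

Span = 8.3 V. LSB = 8.3 V / 2^16 ≈ 126.6 µV.
code = ⌊(V_in − V_min)/LSB⌋ = ⌊(V_in − V_min) × 2^16 / range⌋
     = ⌊(1.797955 − (0)) × 65536 / 8.3⌋ = ⌊1.797955 × 65536/8.3⌋
     = ⌊14196.479⌋ = 14196.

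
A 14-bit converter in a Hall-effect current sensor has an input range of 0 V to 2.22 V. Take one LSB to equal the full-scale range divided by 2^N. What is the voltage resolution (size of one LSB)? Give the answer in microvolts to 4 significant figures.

135.5 µV

Range is 2.22 V.
There are 2^14 = 16384 steps.
LSB = 2.22 V ÷ 2^14 = 2.22/16384 V = 135.5 µV.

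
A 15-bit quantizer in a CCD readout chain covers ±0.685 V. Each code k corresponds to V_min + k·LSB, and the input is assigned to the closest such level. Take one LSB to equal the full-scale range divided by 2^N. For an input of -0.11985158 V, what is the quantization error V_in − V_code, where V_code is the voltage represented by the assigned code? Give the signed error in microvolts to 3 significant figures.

+15.1 µV

The full-scale span is 0.685 − (-0.685) = 1.37 V. LSB = 1.37 V / 2^15 ≈ 41.81 µV.
(-0.11985158 − (-0.685)) / LSB = 0.56514842 × 32768/1.37 = 13517.3602. Nearest integer: k = 13517.
V_code = -0.685 + (13517/32768) × 1.37 = -0.11986663818 V.
V_in − V_code = -0.11985158 − (-0.11986663818) = +15.1 µV.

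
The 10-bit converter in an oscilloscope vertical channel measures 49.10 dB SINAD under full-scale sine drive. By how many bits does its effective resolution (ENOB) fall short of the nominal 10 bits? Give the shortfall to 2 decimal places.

2.14 bits

ENOB = (SINAD − 1.76)/6.02 = (49.10 − 1.76)/6.02 = 7.8638 bits.
Lost resolution: 10 − 7.8638 = 2.1362 bits.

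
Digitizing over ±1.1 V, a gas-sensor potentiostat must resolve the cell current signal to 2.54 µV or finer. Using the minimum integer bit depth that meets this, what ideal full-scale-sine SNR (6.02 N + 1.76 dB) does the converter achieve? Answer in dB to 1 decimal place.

The full-scale span is 1.1 − (-1.1) = 2.2 V.
2.2 V / 2.54 µV = 866100. Since 2^19 = 524288 and 2^20 = 1048576, N = 20.
Ideal SNR at N = 20: 6.02·20 + 1.76 = 122.2 dB.

122.2 dB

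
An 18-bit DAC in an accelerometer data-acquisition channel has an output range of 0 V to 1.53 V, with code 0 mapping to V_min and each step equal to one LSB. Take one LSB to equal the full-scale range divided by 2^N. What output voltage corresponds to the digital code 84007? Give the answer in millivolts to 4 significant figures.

Span = 1.53 V. LSB = 1.53 V / 2^18.
V_out = 0 + 84007 × (1.53/262144) V
      = 0 + 0.490306 = 0.490306 V.

490.3 mV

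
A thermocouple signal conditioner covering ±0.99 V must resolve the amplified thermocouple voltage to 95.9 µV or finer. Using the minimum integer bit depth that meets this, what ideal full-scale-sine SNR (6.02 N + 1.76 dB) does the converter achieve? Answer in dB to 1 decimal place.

92.1 dB

The full-scale span is 0.99 − (-0.99) = 1.98 V.
Required number of levels: 1.98/95.9 µV = 20647; smallest N with 2^N ≥ that is 15.
6.02(15) + 1.76 = 92.06 dB.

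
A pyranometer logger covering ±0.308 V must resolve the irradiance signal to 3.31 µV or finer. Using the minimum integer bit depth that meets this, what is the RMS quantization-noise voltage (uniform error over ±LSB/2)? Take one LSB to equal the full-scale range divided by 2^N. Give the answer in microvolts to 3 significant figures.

0.678 µV

Span: 0.308 V − (-0.308 V) = 0.616 V.
0.616 V / 3.31 µV = 186100. Since 2^17 = 131072 and 2^18 = 262144, N = 18.
LSB = 0.616 V ÷ 2^18 = 0.616/262144 V = 2.3499 µV.
V_rms = LSB/√12 = 0.678 µV.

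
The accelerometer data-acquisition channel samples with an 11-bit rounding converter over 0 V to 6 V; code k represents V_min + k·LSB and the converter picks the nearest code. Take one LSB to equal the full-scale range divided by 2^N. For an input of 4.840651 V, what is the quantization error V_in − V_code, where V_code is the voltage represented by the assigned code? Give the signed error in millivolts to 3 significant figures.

V_FS = 6 V. LSB = 6 V / 2^11 ≈ 2.930 mV.
(4.840651 − (0)) / LSB = 4.840651 × 2048/6 = 1652.2755. Nearest integer: k = 1652.
V_code = V_min + k × range/2^11 = 0 + 1652 × 6/2048 = 4.839843750 V.
V_in − V_code = 4.840651 − (4.839843750) = +0.807 mV.

+0.807 mV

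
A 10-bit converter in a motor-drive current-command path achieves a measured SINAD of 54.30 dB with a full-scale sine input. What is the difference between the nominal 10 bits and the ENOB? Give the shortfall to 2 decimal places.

1.27 bits

Effective bits = (54.30 − 1.76)/6.02 = 8.7276.
10 − 8.7276 = 1.27 bits below nominal.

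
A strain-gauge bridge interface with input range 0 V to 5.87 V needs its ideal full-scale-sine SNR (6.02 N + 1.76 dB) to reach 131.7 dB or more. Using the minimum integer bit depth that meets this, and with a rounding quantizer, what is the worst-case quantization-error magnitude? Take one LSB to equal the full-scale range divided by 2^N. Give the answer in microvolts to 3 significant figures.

Full-scale range = 5.87 V.
Solving 6.02 N ≥ 131.7 − 1.76: N ≥ 21.585. Round up → N = 22.
LSB = 5.87 V ÷ 2^22 = 5.87/4194304 V = 1.3995 µV.
Max error for round-to-nearest is LSB/2 = 0.700 µV.

0.700 µV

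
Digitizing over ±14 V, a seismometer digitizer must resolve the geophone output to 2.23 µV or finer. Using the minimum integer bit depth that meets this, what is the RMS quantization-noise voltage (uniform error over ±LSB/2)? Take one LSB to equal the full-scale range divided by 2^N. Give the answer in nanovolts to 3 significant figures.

482 nV

Range = 14 − (-14) = 28 V.
Required number of levels: 28/2.23 µV = 1.2556e7; smallest N with 2^N ≥ that is 24.
LSB = 28 V ÷ 2^24 = 28/16777216 V = 1.6689 µV.
RMS noise = LSB/√12 = 482 nV.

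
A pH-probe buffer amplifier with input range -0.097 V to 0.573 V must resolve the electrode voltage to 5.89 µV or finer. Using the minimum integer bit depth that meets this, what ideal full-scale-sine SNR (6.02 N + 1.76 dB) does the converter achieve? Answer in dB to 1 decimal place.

104.1 dB

Range = 0.573 − (-0.097) = 0.67 V.
0.67 V / 5.89 µV = 113800. Since 2^16 = 65536 and 2^17 = 131072, N = 17.
Ideal SNR at N = 17: 6.02·17 + 1.76 = 104.1 dB.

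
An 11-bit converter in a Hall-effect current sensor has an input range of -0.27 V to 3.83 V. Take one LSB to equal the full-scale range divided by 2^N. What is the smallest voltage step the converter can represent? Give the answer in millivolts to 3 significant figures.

2.00 mV

Span: 3.83 V − (-0.27 V) = 4.1 V.
There are 2^11 = 2048 steps.
Step size = 4.1/2048 V = 2.00 mV.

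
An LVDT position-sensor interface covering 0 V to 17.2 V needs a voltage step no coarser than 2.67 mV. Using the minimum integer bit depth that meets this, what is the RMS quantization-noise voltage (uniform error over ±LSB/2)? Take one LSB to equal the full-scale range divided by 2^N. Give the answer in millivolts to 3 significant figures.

Span = 17.2 V.
Required number of levels: 17.2/2.67 mV = 6441.9; smallest N with 2^N ≥ that is 13.
LSB = 17.2 V / 2^13 = 2.0996 mV.
V_rms = LSB/√12 = 0.606 mV.

0.606 mV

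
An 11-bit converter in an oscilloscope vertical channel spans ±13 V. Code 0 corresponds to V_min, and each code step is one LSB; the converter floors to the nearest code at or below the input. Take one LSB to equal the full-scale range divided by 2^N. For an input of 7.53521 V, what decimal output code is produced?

1617

Span: 13 V − (-13 V) = 26 V. LSB = 26 V / 2^11 ≈ 12.70 mV.
V_in − V_min = 7.53521 − (-13) = 20.53521 V.
Divide by LSB: 20.53521 × 2048/26 = 1617.5427.
Truncating gives code 1617.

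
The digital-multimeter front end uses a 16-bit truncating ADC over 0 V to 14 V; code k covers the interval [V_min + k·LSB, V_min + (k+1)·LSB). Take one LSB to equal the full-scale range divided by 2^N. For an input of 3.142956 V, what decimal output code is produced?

14712

V_FS = 14 V. LSB = 14 V / 2^16 ≈ 213.6 µV.
code = ⌊(V_in − V_min)/LSB⌋ = ⌊(V_in − V_min) × 2^16 / range⌋
     = ⌊(3.142956 − (0)) × 65536 / 14⌋ = ⌊3.142956 × 65536/14⌋
     = ⌊14712.626⌋ = 14712.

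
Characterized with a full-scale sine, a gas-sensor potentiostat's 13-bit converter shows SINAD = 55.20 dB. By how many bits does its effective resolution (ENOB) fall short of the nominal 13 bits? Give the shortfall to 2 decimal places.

4.12 bits

ENOB = (SINAD − 1.76)/6.02 = (55.20 − 1.76)/6.02 = 8.8771 bits.
Shortfall = 13 − 8.8771 = 4.1229 bits.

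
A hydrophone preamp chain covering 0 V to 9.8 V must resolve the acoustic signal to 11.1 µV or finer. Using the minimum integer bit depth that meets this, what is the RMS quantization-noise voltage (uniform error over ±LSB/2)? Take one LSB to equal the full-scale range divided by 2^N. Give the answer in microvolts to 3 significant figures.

V_FS = 9.8 V.
Required number of levels: 9.8/11.1 µV = 882880; smallest N with 2^N ≥ that is 20.
LSB = 9.8 V ÷ 2^20 = 9.8/1048576 V = 9.3460 µV.
V_rms = LSB/√12 = 2.70 µV.

2.70 µV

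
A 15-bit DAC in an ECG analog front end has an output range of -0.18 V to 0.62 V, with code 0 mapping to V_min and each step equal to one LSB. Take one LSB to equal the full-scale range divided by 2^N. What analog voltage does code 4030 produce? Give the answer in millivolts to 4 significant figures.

The full-scale span is 0.62 − (-0.18) = 0.8 V. LSB = 0.8 V / 2^15.
Output = V_min + (4030/32768) × range = -0.18 + 0.122986 × 0.8 V
      = -0.18 + 0.0983887 = -0.0816113 V.

-81.61 mV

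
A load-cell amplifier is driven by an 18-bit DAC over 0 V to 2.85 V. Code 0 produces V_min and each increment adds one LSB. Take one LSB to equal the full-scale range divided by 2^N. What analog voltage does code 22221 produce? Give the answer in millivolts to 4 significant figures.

241.6 mV

Span = 2.85 V. LSB = 2.85 V / 2^18.
V_out = V_min + code × LSB = 0 V + 22221 × 2.85 V / 262144
      = 0 V + 0.241584 V = 0.241584 V.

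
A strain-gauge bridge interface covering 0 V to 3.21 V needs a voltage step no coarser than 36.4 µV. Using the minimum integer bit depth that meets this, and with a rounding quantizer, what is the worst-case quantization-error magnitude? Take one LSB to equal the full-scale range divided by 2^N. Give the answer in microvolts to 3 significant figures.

Full-scale range = 3.21 V.
Need 2^N ≥ 3.21 V / 36.4 µV = 88190 → N_min = 17.
One LSB is 3.21 V / 131072 = 24.490 µV.
|e|_max = LSB/2 = 12.2 µV.

12.2 µV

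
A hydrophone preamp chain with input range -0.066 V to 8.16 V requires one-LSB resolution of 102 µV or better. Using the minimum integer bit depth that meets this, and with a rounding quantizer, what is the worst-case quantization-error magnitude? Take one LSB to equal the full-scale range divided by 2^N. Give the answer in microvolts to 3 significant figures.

The full-scale span is 8.16 − (-0.066) = 8.226 V.
Need 2^N ≥ 8.226 V / 102 µV = 80650 → N_min = 17.
Step size = 8.226/131072 V = 62.759 µV.
|e|_max = LSB/2 = 31.4 µV.

31.4 µV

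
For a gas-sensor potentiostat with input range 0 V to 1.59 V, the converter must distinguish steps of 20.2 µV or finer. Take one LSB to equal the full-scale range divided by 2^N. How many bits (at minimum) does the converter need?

17 bits

Span = 1.59 V.
Levels needed ≥ 1.59/20.2 µV = 78710. 2^17 = 131072 suffices, so N_min = 17.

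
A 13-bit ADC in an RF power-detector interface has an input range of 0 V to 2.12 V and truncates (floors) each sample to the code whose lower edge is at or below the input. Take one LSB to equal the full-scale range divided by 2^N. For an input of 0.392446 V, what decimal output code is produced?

1516

Range is 2.12 V. LSB = 2.12 V / 2^13 ≈ 258.8 µV.
(V_in − V_min) × 2^13/range = (0.392446 − (0)) × 8192/2.12 = 1516.471.
Floor → code = 1516.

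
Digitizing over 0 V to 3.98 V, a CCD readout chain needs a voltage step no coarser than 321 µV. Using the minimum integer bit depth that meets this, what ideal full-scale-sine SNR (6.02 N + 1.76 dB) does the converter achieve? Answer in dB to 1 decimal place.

86.0 dB

Span = 3.98 V.
3.98 V / 321 µV = 12400. Since 2^13 = 8192 and 2^14 = 16384, N = 14.
6.02(14) + 1.76 = 86.04 dB.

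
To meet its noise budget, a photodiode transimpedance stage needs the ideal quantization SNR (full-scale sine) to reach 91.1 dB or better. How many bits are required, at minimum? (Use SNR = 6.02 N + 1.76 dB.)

15 bits

N ≥ (91.1 − 1.76)/6.02 = 14.841 → N_min = 15.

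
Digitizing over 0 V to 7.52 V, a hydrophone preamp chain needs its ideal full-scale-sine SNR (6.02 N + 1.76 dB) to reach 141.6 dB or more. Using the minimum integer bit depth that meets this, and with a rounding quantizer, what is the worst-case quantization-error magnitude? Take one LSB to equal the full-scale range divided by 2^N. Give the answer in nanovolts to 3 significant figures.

224 nV

V_FS = 7.52 V.
Solving 6.02 N ≥ 141.6 − 1.76: N ≥ 23.229. Round up → N = 24.
LSB = 7.52 V / 2^24 = 448.23 nV.
Half an LSB is 224 nV.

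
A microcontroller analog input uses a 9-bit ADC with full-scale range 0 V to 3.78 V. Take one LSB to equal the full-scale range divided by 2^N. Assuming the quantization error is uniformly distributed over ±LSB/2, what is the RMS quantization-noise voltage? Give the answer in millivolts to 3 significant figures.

2.13 mV

V_FS = 3.78 V.
Step size = 3.78/512 V = 7.3828 mV.
For a uniform distribution on [−LSB/2, +LSB/2], V_rms = LSB/√12 = 7.3828 mV/3.4641 = 2.13 mV.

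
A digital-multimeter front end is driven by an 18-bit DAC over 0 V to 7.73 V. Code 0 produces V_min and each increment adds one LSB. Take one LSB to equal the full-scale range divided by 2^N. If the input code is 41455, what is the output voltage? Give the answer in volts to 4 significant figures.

Range is 7.73 V. LSB = 7.73 V / 2^18.
V_out = 0 + 41455 × (7.73/262144) V
      = 0 V + 1.22241 V = 1.22241 V.

1.222 V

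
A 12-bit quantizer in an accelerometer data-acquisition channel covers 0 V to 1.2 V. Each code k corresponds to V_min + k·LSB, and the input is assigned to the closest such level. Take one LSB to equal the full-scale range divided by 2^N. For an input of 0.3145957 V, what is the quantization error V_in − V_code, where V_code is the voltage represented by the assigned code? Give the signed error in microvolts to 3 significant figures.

Span = 1.2 V. LSB = 1.2 V / 2^12 ≈ 293.0 µV.
Position in LSBs: (0.3145957 − (0)) × 4096/1.2 = 1073.8200; rounding gives k = 1074.
V_code = 0 + (1074/4096) × 1.2 = 0.3146484375 V.
e = 0.3145957 − (0.3146484375) = −52.7 µV.

−52.7 µV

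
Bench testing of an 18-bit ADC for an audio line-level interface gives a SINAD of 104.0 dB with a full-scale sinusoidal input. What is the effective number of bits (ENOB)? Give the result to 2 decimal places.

Inverting SNR = 6.02 N + 1.76: N_eff = (104.0 − 1.76)/6.02 = 16.9834.

16.98 bits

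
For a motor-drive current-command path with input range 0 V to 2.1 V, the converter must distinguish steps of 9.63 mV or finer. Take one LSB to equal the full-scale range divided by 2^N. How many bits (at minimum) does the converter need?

V_FS = 2.1 V.
Need 2^N ≥ 2.1 V / 9.63 mV = 218.1 → N_min = 8.

8 bits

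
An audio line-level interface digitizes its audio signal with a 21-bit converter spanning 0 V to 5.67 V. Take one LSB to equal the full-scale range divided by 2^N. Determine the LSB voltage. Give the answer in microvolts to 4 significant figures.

2.704 µV

Range is 5.67 V.
2^21 = 2097152 levels.
LSB = 5.67 V / 2^21 = 2.704 µV.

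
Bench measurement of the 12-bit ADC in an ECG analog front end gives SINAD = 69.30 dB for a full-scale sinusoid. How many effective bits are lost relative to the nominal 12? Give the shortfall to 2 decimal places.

Effective bits = (69.30 − 1.76)/6.02 = 11.2193.
Lost resolution: 12 − 11.2193 = 0.7807 bits.

0.78 bits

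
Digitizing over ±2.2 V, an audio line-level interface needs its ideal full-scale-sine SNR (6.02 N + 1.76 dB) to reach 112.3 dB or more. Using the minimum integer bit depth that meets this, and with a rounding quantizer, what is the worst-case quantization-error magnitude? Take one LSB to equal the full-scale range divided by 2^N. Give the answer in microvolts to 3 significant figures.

4.20 µV

Span: 2.2 V − (-2.2 V) = 4.4 V.
6.02 N + 1.76 ≥ 112.3 gives N ≥ 18.362, so the minimum integer is 19.
LSB = 4.4 V / 2^19 = 8.3923 µV.
Half an LSB is 4.20 µV.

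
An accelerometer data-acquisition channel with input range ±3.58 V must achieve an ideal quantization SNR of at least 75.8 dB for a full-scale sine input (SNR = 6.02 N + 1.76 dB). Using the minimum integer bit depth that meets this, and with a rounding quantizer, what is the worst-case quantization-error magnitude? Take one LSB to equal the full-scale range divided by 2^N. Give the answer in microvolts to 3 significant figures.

437 µV

The full-scale span is 3.58 − (-3.58) = 7.16 V.
Required N = ⌈(75.8 − 1.76)/6.02⌉ = ⌈12.299⌉ = 13.
One LSB is 7.16 V / 8192 = 0.87402 mV.
|e|_max = LSB/2 = 437 µV.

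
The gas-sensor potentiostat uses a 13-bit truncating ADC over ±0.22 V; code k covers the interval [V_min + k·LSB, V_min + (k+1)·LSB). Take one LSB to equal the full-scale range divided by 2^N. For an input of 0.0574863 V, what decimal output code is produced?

Range = 0.22 − (-0.22) = 0.44 V. LSB = 0.44 V / 2^13 ≈ 53.71 µV.
V_in − V_min = 0.0574863 − (-0.22) = 0.2774863 V.
Divide by LSB: 0.2774863 × 8192/0.44 = 5166.2904.
Truncating gives code 5166.

5166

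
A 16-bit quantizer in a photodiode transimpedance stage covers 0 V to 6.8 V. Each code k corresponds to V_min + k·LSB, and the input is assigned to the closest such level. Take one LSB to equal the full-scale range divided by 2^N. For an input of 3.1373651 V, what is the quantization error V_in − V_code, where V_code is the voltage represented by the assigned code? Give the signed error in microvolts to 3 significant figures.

Span = 6.8 V. LSB = 6.8 V / 2^16 ≈ 103.8 µV.
(3.1373651 − (0)) / LSB = 3.1373651 × 65536/6.8 = 30236.8175. Nearest integer: k = 30237.
Reconstructed level: 0 + 30237 × 6.8/65536 V = 3.1373840332 V.
V_in − V_code = 3.1373651 − (3.1373840332) = −18.9 µV.

−18.9 µV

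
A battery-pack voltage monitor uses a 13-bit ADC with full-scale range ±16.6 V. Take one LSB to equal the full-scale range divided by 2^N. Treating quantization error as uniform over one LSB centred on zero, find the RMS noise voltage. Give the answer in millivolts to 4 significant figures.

Span: 16.6 V − (-16.6 V) = 33.2 V.
One LSB is 33.2 V / 8192 = 4.05273 mV.
RMS of a uniform error over width LSB is LSB/√12 = 1.170 mV.

1.170 mV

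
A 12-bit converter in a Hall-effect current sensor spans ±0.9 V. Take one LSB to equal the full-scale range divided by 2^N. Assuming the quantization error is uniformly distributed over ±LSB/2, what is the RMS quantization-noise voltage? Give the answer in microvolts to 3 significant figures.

Span: 0.9 V − (-0.9 V) = 1.8 V.
LSB = 1.8 V / 2^12 = 439.45 µV.
V_rms = LSB/√12 = 439.45 µV / √12 = 127 µV.

127 µV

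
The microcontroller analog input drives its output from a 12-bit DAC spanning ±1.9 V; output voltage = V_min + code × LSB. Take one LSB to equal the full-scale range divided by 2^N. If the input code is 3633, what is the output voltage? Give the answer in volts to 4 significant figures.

1.470 V

Range = 1.9 − (-1.9) = 3.8 V. LSB = 3.8 V / 2^12.
V_out = V_min + code × LSB = -1.9 V + 3633 × 3.8 V / 4096
      = -1.9 + 3.37046 = 1.47046 V.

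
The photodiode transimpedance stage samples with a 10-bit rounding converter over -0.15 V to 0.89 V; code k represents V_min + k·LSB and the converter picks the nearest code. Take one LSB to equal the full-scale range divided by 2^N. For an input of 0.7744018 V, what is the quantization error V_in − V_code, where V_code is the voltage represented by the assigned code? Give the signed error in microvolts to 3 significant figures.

+183 µV

Full-scale range = 0.89 V − (-0.15 V) = 1.04 V. LSB = 1.04 V / 2^10 ≈ 1.016 mV.
(0.7744018 − (-0.15)) / LSB = 0.9244018 × 1024/1.04 = 910.1802. Nearest integer: k = 910.
V_code = V_min + k × range/2^10 = -0.15 + 910 × 1.04/1024 = 0.7742187500 V.
e = 0.7744018 − (0.7742187500) = +183 µV.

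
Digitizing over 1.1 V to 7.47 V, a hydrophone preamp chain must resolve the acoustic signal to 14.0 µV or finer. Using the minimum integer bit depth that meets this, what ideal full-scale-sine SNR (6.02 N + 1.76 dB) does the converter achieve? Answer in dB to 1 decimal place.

Range = 7.47 − (1.1) = 6.37 V.
Need 2^N ≥ 6.37 V / 14.0 µV = 455000 → N_min = 19.
6.02(19) + 1.76 = 116.14 dB.

116.1 dB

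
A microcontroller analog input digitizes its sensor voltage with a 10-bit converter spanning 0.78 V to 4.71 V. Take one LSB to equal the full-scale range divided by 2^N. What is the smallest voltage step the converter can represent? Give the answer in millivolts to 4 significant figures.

3.838 mV

The full-scale span is 4.71 − (0.78) = 3.93 V.
Number of codes = 2^10 = 1024.
Step size = 3.93/1024 V = 3.838 mV.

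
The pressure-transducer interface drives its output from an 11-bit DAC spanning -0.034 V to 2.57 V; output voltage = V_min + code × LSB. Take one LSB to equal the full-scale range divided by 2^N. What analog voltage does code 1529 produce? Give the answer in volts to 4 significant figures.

The full-scale span is 2.57 − (-0.034) = 2.604 V. LSB = 2.604 V / 2^11.
V_out = V_min + code × LSB = -0.034 V + 1529 × 2.604 V / 2048
      = -0.034 V + 1.94410 V = 1.91010 V.

1.910 V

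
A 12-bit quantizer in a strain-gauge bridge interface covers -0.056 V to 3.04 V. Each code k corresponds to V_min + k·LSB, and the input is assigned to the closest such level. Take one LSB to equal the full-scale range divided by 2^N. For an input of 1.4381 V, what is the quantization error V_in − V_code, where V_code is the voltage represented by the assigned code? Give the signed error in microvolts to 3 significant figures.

Range = 3.04 − (-0.056) = 3.096 V. LSB = 3.096 V / 2^12 ≈ 0.7559 mV.
(V_in − V_min)/LSB = (1.4381 − (-0.056)) × 4096/3.096 = 1976.6904 → nearest code k = 1977.
V_code = V_min + k × range/2^12 = -0.056 + 1977 × 3.096/4096 = 1.438333984 V.
V_in − V_code = 1.4381 − (1.438333984) = −234 µV.

−234 µV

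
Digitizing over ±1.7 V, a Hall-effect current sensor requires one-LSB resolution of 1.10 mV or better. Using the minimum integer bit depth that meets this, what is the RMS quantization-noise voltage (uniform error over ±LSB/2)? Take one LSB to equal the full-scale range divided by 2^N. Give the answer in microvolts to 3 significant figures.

The full-scale span is 1.7 − (-1.7) = 3.4 V.
3.4 V / 1.10 mV = 3091. Since 2^11 = 2048 and 2^12 = 4096, N = 12.
Step size = 3.4/4096 V = 0.83008 mV.
V_rms = LSB/√12 = 240 µV.

240 µV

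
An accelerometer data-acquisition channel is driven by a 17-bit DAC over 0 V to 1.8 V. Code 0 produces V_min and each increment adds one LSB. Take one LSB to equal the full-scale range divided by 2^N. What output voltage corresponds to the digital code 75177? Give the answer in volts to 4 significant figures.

Range is 1.8 V. LSB = 1.8 V / 2^17.
V_out = 0 + 75177 × (1.8/131072) V
      = 0 + 1.03240 = 1.03240 V.

1.032 V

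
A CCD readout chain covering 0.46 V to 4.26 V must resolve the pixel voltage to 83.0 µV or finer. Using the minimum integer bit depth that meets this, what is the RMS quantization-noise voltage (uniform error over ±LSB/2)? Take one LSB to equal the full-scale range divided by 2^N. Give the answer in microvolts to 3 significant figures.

16.7 µV

The full-scale span is 4.26 − (0.46) = 3.8 V.
Need 2^N ≥ 3.8 V / 83.0 µV = 45780 → N_min = 16.
LSB = 3.8 V ÷ 2^16 = 3.8/65536 V = 57.983 µV.
σ_q = LSB/√12 = 57.983 µV/3.4641 = 16.7 µV.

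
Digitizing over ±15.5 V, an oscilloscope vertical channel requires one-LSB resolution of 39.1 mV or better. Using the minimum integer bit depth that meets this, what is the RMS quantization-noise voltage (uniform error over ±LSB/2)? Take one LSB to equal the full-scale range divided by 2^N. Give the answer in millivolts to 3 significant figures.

Span: 15.5 V − (-15.5 V) = 31 V.
31 V / 39.1 mV = 792.8. Since 2^9 = 512 and 2^10 = 1024, N = 10.
LSB = 31 V ÷ 2^10 = 31/1024 V = 30.273 mV.
RMS noise = LSB/√12 = 8.74 mV.

8.74 mV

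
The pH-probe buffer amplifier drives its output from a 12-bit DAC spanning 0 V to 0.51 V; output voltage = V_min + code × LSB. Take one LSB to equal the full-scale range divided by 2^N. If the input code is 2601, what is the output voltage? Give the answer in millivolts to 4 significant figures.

323.9 mV

Full-scale range = 0.51 V. LSB = 0.51 V / 2^12.
V_out = V_min + code × LSB = 0 V + 2601 × 0.51 V / 4096
      = 0 + 0.323855 = 0.323855 V.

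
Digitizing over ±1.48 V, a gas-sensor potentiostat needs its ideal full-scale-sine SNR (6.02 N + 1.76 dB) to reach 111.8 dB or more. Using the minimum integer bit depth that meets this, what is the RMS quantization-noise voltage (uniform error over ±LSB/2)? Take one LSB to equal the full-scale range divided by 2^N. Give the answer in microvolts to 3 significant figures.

1.63 µV

Range = 1.48 − (-1.48) = 2.96 V.
6.02 N + 1.76 ≥ 111.8 gives N ≥ 18.279, so the minimum integer is 19.
One LSB is 2.96 V / 524288 = 5.6458 µV.
σ_q = LSB/√12 = 5.6458 µV/3.4641 = 1.63 µV.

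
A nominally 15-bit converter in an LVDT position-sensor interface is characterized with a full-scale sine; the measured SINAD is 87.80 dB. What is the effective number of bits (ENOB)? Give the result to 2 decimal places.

Inverting SNR = 6.02 N + 1.76: N_eff = (87.80 − 1.76)/6.02 = 14.2924.

14.29 bits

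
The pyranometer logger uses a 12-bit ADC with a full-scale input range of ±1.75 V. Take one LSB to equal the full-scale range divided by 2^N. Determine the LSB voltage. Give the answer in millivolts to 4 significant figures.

The full-scale span is 1.75 − (-1.75) = 3.5 V.
There are 2^12 = 4096 steps.
Step size = 3.5/4096 V = 0.8545 mV.

0.8545 mV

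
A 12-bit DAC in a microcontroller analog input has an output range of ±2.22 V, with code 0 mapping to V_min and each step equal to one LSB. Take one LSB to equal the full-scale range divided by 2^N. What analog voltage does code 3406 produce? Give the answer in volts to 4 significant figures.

Span: 2.22 V − (-2.22 V) = 4.44 V. LSB = 4.44 V / 2^12.
V_out = V_min + code × LSB = -2.22 V + 3406 × 4.44 V / 4096
      = -2.22 + 3.69205 = 1.47205 V.

1.472 V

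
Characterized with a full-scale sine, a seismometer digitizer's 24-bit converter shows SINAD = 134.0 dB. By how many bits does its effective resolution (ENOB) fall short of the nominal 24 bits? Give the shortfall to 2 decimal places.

2.03 bits

Effective bits = (134.0 − 1.76)/6.02 = 21.9668.
Lost resolution: 24 − 21.9668 = 2.0332 bits.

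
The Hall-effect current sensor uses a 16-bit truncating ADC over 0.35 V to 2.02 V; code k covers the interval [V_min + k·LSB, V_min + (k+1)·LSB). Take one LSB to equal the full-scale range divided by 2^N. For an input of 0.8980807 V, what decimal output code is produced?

Span: 2.02 V − (0.35 V) = 1.67 V. LSB = 1.67 V / 2^16 ≈ 25.48 µV.
code = ⌊(V_in − V_min)/LSB⌋ = ⌊(V_in − V_min) × 2^16 / range⌋
     = ⌊(0.8980807 − (0.35)) × 65536 / 1.67⌋ = ⌊0.5480807 × 65536/1.67⌋
     = ⌊21508.393⌋ = 21508.

21508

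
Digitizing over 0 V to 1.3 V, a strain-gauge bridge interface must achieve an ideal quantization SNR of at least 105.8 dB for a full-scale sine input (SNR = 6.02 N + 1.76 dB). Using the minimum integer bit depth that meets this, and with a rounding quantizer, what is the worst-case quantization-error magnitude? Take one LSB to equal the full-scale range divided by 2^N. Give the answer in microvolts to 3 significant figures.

Full-scale range = 1.3 V.
6.02 N + 1.76 ≥ 105.8 gives N ≥ 17.282, so the minimum integer is 18.
One LSB is 1.3 V / 262144 = 4.9591 µV.
Max error for round-to-nearest is LSB/2 = 2.48 µV.

2.48 µV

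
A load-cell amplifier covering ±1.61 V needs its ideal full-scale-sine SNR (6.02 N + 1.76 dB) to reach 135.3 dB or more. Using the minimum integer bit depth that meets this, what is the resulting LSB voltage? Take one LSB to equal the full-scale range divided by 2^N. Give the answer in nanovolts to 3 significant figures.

384 nV

Full-scale range = 1.61 V − (-1.61 V) = 3.22 V.
N ≥ (135.3 − 1.76)/6.02 = 22.183 → N_min = 23.
LSB = 3.22 V / 2^23 = 384 nV.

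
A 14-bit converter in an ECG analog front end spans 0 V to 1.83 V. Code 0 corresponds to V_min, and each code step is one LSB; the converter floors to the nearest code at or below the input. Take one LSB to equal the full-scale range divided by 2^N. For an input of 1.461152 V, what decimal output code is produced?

13081

V_FS = 1.83 V. LSB = 1.83 V / 2^14 ≈ 111.7 µV.
V_in − V_min = 1.461152 − (0) = 1.461152 V.
Divide by LSB: 1.461152 × 16384/1.83 = 13081.7018.
Truncating gives code 13081.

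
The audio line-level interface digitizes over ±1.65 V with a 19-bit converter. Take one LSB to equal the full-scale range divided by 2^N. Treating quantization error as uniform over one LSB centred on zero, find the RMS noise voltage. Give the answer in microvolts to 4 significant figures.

1.817 µV

Full-scale range = 1.65 V − (-1.65 V) = 3.3 V.
LSB = 3.3 V / 2^19 = 6.29425 µV.
V_rms = LSB/√12 = 6.29425 µV / √12 = 1.817 µV.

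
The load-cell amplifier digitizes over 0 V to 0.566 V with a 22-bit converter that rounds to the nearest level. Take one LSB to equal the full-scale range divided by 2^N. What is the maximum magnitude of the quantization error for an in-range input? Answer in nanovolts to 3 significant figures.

Full-scale range = 0.566 V.
LSB = 0.566 V ÷ 2^22 = 0.566/4194304 V = 134.94 nV.
|e|_max = LSB/2 = 67.5 nV.

67.5 nV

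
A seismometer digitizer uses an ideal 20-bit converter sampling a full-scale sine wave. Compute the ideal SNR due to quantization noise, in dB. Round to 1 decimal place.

122.2 dB

Ideal quantization SNR: 6.02 × 20 + 1.76 dB = 122.2 dB.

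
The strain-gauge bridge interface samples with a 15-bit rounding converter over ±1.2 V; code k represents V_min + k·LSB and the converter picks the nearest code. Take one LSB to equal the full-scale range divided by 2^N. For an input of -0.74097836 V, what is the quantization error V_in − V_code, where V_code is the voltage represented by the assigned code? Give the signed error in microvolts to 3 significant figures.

Span: 1.2 V − (-1.2 V) = 2.4 V. LSB = 2.4 V / 2^15 ≈ 73.24 µV.
Position in LSBs: (-0.74097836 − (-1.2)) × 32768/2.4 = 6267.1755; rounding gives k = 6267.
V_code = -1.2 + (6267/32768) × 2.4 = -0.74099121094 V.
V_in − V_code = -0.74097836 − (-0.74099121094) = +12.9 µV.

+12.9 µV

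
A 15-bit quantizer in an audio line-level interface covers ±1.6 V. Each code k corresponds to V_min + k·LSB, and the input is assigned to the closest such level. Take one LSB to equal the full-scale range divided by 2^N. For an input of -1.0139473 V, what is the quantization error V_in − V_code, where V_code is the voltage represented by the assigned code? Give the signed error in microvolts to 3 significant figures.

The full-scale span is 1.6 − (-1.6) = 3.2 V. LSB = 3.2 V / 2^15 ≈ 97.66 µV.
Position in LSBs: (-1.0139473 − (-1.6)) × 32768/3.2 = 6001.1796; rounding gives k = 6001.
V_code = V_min + k × range/2^15 = -1.6 + 6001 × 3.2/32768 = -1.0139648438 V.
e = -1.0139473 − (-1.0139648438) = +17.5 µV.

+17.5 µV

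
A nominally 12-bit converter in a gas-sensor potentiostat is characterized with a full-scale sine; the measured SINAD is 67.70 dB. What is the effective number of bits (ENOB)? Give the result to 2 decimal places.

10.95 bits

ENOB = (67.70 − 1.76)/6.02 = 10.9535 bits.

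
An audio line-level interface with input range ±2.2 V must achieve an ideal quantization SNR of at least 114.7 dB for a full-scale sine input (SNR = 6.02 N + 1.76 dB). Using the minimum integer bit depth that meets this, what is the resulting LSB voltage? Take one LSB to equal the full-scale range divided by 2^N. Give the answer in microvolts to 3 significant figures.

8.39 µV

The full-scale span is 2.2 − (-2.2) = 4.4 V.
6.02 N + 1.76 ≥ 114.7 gives N ≥ 18.761, so the minimum integer is 19.
LSB = 4.4 V ÷ 2^19 = 4.4/524288 V = 8.39 µV.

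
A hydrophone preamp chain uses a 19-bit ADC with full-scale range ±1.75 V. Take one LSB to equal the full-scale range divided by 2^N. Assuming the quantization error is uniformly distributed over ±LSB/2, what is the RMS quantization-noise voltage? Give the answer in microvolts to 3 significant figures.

The full-scale span is 1.75 − (-1.75) = 3.5 V.
LSB = 3.5 V ÷ 2^19 = 3.5/524288 V = 6.6757 µV.
V_rms = LSB/√12 = 6.6757 µV / √12 = 1.93 µV.

1.93 µV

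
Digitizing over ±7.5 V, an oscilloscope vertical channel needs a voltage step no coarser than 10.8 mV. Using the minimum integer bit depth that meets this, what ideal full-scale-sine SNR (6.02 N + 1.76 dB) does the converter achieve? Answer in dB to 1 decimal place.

68.0 dB

Span: 7.5 V − (-7.5 V) = 15 V.
Required number of levels: 15/10.8 mV = 1388.9; smallest N with 2^N ≥ that is 11.
SNR = 6.02 × 11 + 1.76 = 67.98 dB.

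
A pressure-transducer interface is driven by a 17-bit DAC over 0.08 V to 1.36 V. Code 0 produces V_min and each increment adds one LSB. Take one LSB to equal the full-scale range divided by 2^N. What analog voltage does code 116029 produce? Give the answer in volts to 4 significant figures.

1.213 V

Span: 1.36 V − (0.08 V) = 1.28 V. LSB = 1.28 V / 2^17.
Output = V_min + (116029/131072) × range = 0.08 + 0.885231 × 1.28 V
      = 0.08 + 1.13310 = 1.21310 V.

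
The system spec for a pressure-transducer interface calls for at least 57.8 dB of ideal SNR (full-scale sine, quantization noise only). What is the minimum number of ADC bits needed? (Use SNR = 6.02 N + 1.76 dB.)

10 bits

Required N = ⌈(57.8 − 1.76)/6.02⌉ = ⌈9.309⌉ = 10.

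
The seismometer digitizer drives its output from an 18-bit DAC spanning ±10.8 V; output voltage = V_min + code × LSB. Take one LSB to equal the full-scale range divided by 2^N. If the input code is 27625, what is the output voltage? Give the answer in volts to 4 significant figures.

-8.524 V

The full-scale span is 10.8 − (-10.8) = 21.6 V. LSB = 21.6 V / 2^18.
V_out = -10.8 + 27625 × (21.6/262144) V
      = -10.8 + 2.27623 = -8.52377 V.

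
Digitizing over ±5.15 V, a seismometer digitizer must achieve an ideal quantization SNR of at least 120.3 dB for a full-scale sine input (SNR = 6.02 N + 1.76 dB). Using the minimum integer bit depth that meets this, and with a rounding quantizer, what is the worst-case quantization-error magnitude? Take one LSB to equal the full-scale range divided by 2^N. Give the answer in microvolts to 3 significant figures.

Range = 5.15 − (-5.15) = 10.3 V.
Solving 6.02 N ≥ 120.3 − 1.76: N ≥ 19.691. Round up → N = 20.
One LSB is 10.3 V / 1048576 = 9.8228 µV.
Half an LSB is 4.91 µV.

4.91 µV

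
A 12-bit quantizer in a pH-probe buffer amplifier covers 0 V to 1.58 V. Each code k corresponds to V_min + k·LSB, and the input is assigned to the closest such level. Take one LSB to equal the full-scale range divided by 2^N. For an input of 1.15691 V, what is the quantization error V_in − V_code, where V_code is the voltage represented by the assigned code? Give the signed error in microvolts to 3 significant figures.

Range is 1.58 V. LSB = 1.58 V / 2^12 ≈ 385.7 µV.
(V_in − V_min)/LSB = (1.15691 − (0)) × 4096/1.58 = 2999.1793 → nearest code k = 2999.
V_code = V_min + k × range/2^12 = 0 + 2999 × 1.58/4096 = 1.156840820 V.
e = 1.15691 − (1.156840820) = +69.2 µV.

+69.2 µV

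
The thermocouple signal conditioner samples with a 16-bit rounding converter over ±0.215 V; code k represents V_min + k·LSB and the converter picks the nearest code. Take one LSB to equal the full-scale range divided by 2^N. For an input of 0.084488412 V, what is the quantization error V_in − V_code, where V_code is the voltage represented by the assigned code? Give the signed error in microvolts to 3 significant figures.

−1.18 µV

Range = 0.215 − (-0.215) = 0.43 V. LSB = 0.43 V / 2^16 ≈ 6.561 µV.
(V_in − V_min)/LSB = (0.084488412 − (-0.215)) × 65536/0.43 = 45644.8199 → nearest code k = 45645.
Reconstructed level: -0.215 + 45645 × 0.43/65536 V = 0.084489593506 V.
e = 0.084488412 − (0.084489593506) = −1.18 µV.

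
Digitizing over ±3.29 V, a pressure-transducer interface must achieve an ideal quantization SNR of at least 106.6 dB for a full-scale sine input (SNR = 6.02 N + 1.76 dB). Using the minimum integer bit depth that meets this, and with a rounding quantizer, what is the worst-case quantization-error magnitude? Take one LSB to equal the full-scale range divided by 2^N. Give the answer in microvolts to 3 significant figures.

12.6 µV

Span: 3.29 V − (-3.29 V) = 6.58 V.
Required N = ⌈(106.6 − 1.76)/6.02⌉ = ⌈17.415⌉ = 18.
Step size = 6.58/262144 V = 25.101 µV.
Half an LSB is 12.6 µV.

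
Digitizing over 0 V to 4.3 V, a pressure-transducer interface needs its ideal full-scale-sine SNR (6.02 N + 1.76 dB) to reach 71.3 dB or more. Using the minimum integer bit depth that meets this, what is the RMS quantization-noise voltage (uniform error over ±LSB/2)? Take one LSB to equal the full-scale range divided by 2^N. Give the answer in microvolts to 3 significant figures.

303 µV

Span = 4.3 V.
Solving 6.02 N ≥ 71.3 − 1.76: N ≥ 11.551. Round up → N = 12.
One LSB is 4.3 V / 4096 = 1.0498 mV.
σ_q = LSB/√12 = 1.0498 mV/3.4641 = 303 µV.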